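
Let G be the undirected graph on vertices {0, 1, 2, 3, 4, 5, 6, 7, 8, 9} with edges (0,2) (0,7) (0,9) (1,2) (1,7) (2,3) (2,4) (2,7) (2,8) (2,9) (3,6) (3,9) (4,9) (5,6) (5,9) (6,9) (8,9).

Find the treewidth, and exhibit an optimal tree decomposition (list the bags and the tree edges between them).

Treewidth 2.
Bags: B1 = {0, 2, 9}  B2 = {2, 8, 9}  B3 = {2, 3, 9}  B4 = {0, 2, 7}  B5 = {2, 4, 9}  B6 = {1, 2, 7}  B7 = {3, 6, 9}  B8 = {5, 6, 9}
Tree: B1–B2, B2–B3, B1–B4, B3–B5, B4–B6, B3–B7, B7–B8

Each bag holds 3 vertices, so the decomposition has width 2, which upper-bounds the treewidth. On the other hand G contains the 3-clique {1, 2, 7}. A clique must lie in a single bag of any decomposition, so no decomposition can have width below 2. Hence tw(G) = 2 exactly.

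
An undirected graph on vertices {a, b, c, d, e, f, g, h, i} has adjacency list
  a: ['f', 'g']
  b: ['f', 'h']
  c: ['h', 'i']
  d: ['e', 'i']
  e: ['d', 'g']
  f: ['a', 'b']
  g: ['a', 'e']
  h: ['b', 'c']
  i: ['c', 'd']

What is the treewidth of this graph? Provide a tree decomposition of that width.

Treewidth 2.
One such decomposition:
Bags: B1 = {a, b, f}  B2 = {a, b, h}  B3 = {a, c, h}  B4 = {a, c, i}  B5 = {a, d, i}  B6 = {a, d, e}  B7 = {a, e, g}
Tree: B1–B2, B2–B3, B3–B4, B4–B5, B5–B6, B6–B7

Every bag has size at most 3, so the width is 3 − 1 = 2 and tw(G) ≤ 2. For the lower bound, G contains the cycle a–f–b–h–c–i–d–e–g–a, so G is not a forest; only forests have treewidth ≤ 1, hence tw(G) ≥ 2. The upper and lower bounds meet at 2, so that is the treewidth.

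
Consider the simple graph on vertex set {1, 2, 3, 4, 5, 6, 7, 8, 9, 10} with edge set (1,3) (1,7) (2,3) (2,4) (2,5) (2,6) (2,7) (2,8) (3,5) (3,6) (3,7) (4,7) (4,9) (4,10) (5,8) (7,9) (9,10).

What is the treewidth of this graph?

A width-2 tree decomposition is:
Bags: B1 = {2, 4, 7}  B2 = {2, 3, 7}  B3 = {4, 7, 9}  B4 = {1, 3, 7}  B5 = {2, 3, 5}  B6 = {2, 3, 6}  B7 = {4, 9, 10}  B8 = {2, 5, 8}
Tree: B1–B2, B1–B3, B2–B4, B2–B5, B5–B6, B3–B7, B5–B8
The largest bag has 3 vertices, giving width 2; this decomposition certifies tw(G) ≤ 2. Conversely, {1, 3, 7} is a clique of size 3, and the vertices of any clique must share a bag in every tree decomposition; so some bag has ≥ 3 vertices and tw(G) ≥ 2. Therefore the treewidth is 2.

2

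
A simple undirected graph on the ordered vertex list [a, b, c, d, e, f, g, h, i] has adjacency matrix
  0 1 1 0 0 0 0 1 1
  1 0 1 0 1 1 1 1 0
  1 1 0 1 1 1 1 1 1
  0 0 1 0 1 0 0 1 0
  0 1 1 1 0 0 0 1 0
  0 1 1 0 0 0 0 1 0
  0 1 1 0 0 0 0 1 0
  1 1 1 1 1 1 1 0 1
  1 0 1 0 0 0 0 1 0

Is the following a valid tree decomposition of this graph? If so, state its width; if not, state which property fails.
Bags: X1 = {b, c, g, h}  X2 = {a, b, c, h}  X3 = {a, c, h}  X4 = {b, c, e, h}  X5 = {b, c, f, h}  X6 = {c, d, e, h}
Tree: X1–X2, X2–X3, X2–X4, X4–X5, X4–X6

No — vertex i appears in no bag.

A tree decomposition must satisfy three properties: every vertex lies in some bag; for every edge, both endpoints lie together in some bag; and for every vertex, the bags containing it form a connected subtree. Here vertex i appears in no bag, so the decomposition is invalid.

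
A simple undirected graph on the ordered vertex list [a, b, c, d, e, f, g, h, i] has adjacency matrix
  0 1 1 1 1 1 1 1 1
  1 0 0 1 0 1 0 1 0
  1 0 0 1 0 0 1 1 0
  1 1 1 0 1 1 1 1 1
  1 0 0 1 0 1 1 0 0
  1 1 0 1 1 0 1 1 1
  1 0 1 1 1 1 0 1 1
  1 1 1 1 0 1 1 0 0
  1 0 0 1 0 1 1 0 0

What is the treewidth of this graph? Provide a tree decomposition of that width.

Treewidth 4.
Bags: B1 = {a, c, d, g, h}  B2 = {a, d, f, g, h}  B3 = {a, d, e, f, g}  B4 = {a, d, f, g, i}  B5 = {a, b, d, f, h}
Tree: B1–B2, B2–B3, B3–B4, B2–B5

The largest bag has 5 vertices, giving width 4; this decomposition certifies tw(G) ≤ 4. Conversely, {a, c, d, g, h} is a clique of size 5, and the vertices of any clique must share a bag in every tree decomposition; so some bag has ≥ 5 vertices and tw(G) ≥ 4. Combining the bounds, tw(G) = 4.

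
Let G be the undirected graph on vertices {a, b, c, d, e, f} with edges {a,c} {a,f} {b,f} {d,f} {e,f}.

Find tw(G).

A width-1 tree decomposition is:
Bags: B1 = {b, f}  B2 = {a, f}  B3 = {d, f}  B4 = {e, f}  B5 = {a, c}
Tree: B1–B2, B2–B3, B1–B4, B2–B5
The largest bag has 2 vertices, giving width 1; this decomposition certifies tw(G) ≤ 1. G has an edge, so its treewidth is at least 1. Combining the bounds, tw(G) = 1.

1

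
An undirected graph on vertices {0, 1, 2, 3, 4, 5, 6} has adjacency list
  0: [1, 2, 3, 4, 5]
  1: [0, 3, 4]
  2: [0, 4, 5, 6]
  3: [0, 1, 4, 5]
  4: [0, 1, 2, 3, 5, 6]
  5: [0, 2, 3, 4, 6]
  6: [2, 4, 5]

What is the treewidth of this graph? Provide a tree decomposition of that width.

Every bag has size at most 4, so the width is 4 − 1 = 3 and tw(G) ≤ 3. For the lower bound, the 4 vertices {0, 2, 4, 5} are pairwise adjacent, and any tree decomposition puts a clique entirely inside one bag — forcing width ≥ 3. Therefore the treewidth is 3.

Treewidth 3.
Bags: B1 = {0, 3, 4, 5}  B2 = {0, 2, 4, 5}  B3 = {0, 1, 3, 4}  B4 = {2, 4, 5, 6}
Tree: B1–B2, B1–B3, B2–B4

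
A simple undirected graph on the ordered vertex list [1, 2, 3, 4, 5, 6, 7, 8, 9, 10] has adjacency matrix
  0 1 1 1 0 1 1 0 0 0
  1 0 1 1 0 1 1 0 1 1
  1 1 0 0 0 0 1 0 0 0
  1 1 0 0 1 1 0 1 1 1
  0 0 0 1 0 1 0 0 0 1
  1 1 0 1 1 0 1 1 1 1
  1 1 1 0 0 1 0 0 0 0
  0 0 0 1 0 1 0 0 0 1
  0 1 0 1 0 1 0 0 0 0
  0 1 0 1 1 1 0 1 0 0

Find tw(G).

3

A width-3 tree decomposition is:
Bags: B1 = {1, 2, 3, 7}  B2 = {1, 2, 6, 7}  B3 = {1, 2, 4, 6}  B4 = {2, 4, 6, 9}  B5 = {2, 4, 6, 10}  B6 = {4, 5, 6, 10}  B7 = {4, 6, 8, 10}
Tree: B1–B2, B2–B3, B3–B4, B4–B5, B5–B6, B6–B7
Each bag holds 4 vertices, so the decomposition has width 3, which upper-bounds the treewidth. Conversely, {1, 2, 3, 7} is a clique of size 4, and the vertices of any clique must share a bag in every tree decomposition; so some bag has ≥ 4 vertices and tw(G) ≥ 3. Combining the bounds, tw(G) = 3.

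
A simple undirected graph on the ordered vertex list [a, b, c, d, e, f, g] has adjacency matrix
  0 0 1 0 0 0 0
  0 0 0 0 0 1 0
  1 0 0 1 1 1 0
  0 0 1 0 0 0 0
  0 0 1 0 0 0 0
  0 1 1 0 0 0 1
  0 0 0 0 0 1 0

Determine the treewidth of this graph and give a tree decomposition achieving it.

Every bag has size at most 2, so the width is 2 − 1 = 1 and tw(G) ≤ 1. G has an edge, so its treewidth is at least 1. Hence tw(G) = 1 exactly.

Treewidth 1.
One such decomposition:
Bags: B1 = {a, c}  B2 = {c, e}  B3 = {c, f}  B4 = {f, g}  B5 = {b, f}  B6 = {c, d}
Tree: B1–B2, B2–B3, B3–B4, B4–B5, B2–B6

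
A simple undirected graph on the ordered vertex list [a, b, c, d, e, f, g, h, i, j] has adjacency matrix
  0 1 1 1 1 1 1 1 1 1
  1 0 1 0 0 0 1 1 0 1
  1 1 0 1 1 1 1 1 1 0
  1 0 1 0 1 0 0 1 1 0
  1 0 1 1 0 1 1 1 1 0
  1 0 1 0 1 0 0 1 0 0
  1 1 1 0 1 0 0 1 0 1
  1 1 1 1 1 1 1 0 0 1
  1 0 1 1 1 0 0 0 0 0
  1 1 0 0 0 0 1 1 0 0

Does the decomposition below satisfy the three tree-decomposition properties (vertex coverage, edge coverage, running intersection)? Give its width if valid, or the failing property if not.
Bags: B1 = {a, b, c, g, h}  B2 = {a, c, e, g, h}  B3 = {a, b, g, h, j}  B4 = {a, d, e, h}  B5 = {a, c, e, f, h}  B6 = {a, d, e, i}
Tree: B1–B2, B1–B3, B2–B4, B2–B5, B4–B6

No — edge (c,d) lies in no bag.

A tree decomposition must satisfy three properties: every vertex lies in some bag; for every edge, both endpoints lie together in some bag; and for every vertex, the bags containing it form a connected subtree. Here edge (c,d) lies in no bag, so the decomposition is invalid.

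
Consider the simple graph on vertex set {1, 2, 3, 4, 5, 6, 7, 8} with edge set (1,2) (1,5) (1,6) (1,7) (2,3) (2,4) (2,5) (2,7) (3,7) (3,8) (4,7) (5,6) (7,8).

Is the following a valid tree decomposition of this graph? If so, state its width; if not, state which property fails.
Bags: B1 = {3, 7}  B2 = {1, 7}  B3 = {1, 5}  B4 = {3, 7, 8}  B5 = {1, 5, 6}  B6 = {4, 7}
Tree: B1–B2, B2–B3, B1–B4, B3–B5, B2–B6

A tree decomposition must satisfy three properties: every vertex lies in some bag; for every edge, both endpoints lie together in some bag; and for every vertex, the bags containing it form a connected subtree. Here vertex 2 appears in no bag, so the decomposition is invalid.

No — vertex 2 appears in no bag.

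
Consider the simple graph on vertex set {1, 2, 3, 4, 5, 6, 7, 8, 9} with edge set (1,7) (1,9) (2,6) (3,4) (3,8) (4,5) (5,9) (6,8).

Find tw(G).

1

A width-1 tree decomposition is:
Bags: B1 = {2, 6}  B2 = {6, 8}  B3 = {3, 8}  B4 = {3, 4}  B5 = {4, 5}  B6 = {5, 9}  B7 = {1, 9}  B8 = {1, 7}
Tree: B1–B2, B2–B3, B3–B4, B4–B5, B5–B6, B6–B7, B7–B8
Each bag holds 2 vertices, so the decomposition has width 1, which upper-bounds the treewidth. G has an edge, so its treewidth is at least 1. Hence tw(G) = 1 exactly.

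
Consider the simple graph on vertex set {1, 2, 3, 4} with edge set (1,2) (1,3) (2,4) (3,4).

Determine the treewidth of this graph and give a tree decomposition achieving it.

Each bag holds 3 vertices, so the decomposition has width 2, which upper-bounds the treewidth. The edges 1–2–4–3–1 form a cycle, so G is not a tree and its treewidth is at least 2. Hence tw(G) = 2 exactly.

Treewidth 2.
One such decomposition:
Bags: B1 = {1, 2, 4}  B2 = {1, 3, 4}
Tree: B1–B2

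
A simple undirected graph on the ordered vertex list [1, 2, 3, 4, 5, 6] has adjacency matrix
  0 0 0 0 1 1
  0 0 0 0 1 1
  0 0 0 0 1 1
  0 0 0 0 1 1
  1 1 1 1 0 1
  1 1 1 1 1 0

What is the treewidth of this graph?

A width-2 tree decomposition is:
Bags: B1 = {4, 5, 6}  B2 = {2, 5, 6}  B3 = {3, 5, 6}  B4 = {1, 5, 6}
Tree: B1–B2, B2–B3, B3–B4
Each bag holds 3 vertices, so the decomposition has width 2, which upper-bounds the treewidth. Conversely, {1, 5, 6} is a clique of size 3, and the vertices of any clique must share a bag in every tree decomposition; so some bag has ≥ 3 vertices and tw(G) ≥ 2. Combining the bounds, tw(G) = 2.

2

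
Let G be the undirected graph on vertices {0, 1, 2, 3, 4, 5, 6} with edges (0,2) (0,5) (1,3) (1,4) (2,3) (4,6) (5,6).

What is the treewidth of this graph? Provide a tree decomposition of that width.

Each bag holds 3 vertices, so the decomposition has width 2, which upper-bounds the treewidth. Since 1–3–2–0–5–6–4–1 is a cycle in G, G is not acyclic. Forests are exactly the graphs of treewidth ≤ 1, so tw(G) ≥ 2. Hence tw(G) = 2 exactly.

Treewidth 2.
Bags: B1 = {1, 2, 3}  B2 = {0, 1, 2}  B3 = {0, 1, 5}  B4 = {1, 5, 6}  B5 = {1, 4, 6}
Tree: B1–B2, B2–B3, B3–B4, B4–B5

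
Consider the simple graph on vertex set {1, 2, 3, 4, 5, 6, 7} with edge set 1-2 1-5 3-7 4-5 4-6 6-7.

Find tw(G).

A width-1 tree decomposition is:
Bags: B1 = {1, 2}  B2 = {1, 5}  B3 = {4, 5}  B4 = {4, 6}  B5 = {6, 7}  B6 = {3, 7}
Tree: B1–B2, B2–B3, B3–B4, B4–B5, B5–B6
Each bag holds 2 vertices, so the decomposition has width 1, which upper-bounds the treewidth. Since G has at least one edge (e.g. 2–1), it is not an edgeless graph, so tw(G) ≥ 1. Combining the bounds, tw(G) = 1.

1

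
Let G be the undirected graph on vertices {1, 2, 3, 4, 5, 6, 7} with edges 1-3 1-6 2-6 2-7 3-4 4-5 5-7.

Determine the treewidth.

A width-2 tree decomposition is:
Bags: B1 = {2, 5, 7}  B2 = {2, 4, 5}  B3 = {2, 3, 4}  B4 = {1, 2, 3}  B5 = {1, 2, 6}
Tree: B1–B2, B2–B3, B3–B4, B4–B5
Each bag holds 3 vertices, so the decomposition has width 2, which upper-bounds the treewidth. Since 2–7–5–4–3–1–6–2 is a cycle in G, G is not acyclic. Forests are exactly the graphs of treewidth ≤ 1, so tw(G) ≥ 2. Combining the bounds, tw(G) = 2.

2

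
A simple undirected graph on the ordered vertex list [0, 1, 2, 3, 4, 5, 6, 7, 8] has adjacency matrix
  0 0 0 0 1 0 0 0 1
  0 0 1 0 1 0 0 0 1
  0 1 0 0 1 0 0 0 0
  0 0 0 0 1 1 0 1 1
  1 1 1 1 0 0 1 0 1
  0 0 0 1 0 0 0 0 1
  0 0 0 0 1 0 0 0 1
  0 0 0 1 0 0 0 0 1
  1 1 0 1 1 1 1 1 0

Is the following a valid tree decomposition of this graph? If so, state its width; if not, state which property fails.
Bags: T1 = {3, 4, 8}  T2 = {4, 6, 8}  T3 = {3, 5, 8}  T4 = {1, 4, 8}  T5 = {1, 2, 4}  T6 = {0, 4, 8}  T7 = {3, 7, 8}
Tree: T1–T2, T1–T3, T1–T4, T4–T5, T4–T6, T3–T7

Every vertex of G appears in some bag (union = {0, 1, 2, 3, 4, 5, 6, 7, 8}); every edge is covered by a bag; and for each vertex v the set of bags containing v is connected in the bag tree. The decomposition is therefore valid. The largest bag has 3 vertices, so the width is 2.

Yes; width 2.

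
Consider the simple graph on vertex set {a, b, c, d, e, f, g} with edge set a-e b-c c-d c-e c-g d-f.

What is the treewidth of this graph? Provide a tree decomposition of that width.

The largest bag has 2 vertices, giving width 1; this decomposition certifies tw(G) ≤ 1. Any graph with an edge has treewidth ≥ 1, and G has the edge d–c. Therefore the treewidth is 1.

Treewidth 1.
One optimal decomposition is:
Bags: B1 = {c, d}  B2 = {d, f}  B3 = {c, e}  B4 = {b, c}  B5 = {c, g}  B6 = {a, e}
Tree: B1–B2, B1–B3, B1–B4, B1–B5, B3–B6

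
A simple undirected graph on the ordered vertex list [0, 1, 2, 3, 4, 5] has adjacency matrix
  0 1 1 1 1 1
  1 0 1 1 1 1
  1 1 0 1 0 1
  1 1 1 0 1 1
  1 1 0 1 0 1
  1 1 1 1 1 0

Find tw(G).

A width-4 tree decomposition is:
Bags: B1 = {0, 1, 2, 3, 5}  B2 = {0, 1, 3, 4, 5}
Tree: B1–B2
The largest bag has 5 vertices, giving width 4; this decomposition certifies tw(G) ≤ 4. On the other hand G contains the 5-clique {0, 1, 2, 3, 5}. A clique must lie in a single bag of any decomposition, so no decomposition can have width below 4. Therefore the treewidth is 4.

4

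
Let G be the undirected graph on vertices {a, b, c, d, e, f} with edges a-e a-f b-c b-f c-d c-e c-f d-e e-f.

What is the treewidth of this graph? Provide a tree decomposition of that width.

Every bag has size at most 3, so the width is 3 − 1 = 2 and tw(G) ≤ 2. Conversely, {c, d, e} is a clique of size 3, and the vertices of any clique must share a bag in every tree decomposition; so some bag has ≥ 3 vertices and tw(G) ≥ 2. Combining the bounds, tw(G) = 2.

Treewidth 2.
One such decomposition:
Bags: B1 = {b, c, f}  B2 = {c, e, f}  B3 = {c, d, e}  B4 = {a, e, f}
Tree: B1–B2, B2–B3, B2–B4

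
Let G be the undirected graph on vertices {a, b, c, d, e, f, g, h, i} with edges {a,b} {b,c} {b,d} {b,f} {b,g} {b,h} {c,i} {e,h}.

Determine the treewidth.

1

A width-1 tree decomposition is:
Bags: B1 = {b, c}  B2 = {c, i}  B3 = {b, f}  B4 = {b, h}  B5 = {e, h}  B6 = {a, b}  B7 = {b, d}  B8 = {b, g}
Tree: B1–B2, B1–B3, B1–B4, B4–B5, B1–B6, B3–B7, B7–B8
Every bag has size at most 2, so the width is 2 − 1 = 1 and tw(G) ≤ 1. G has an edge, so its treewidth is at least 1. The upper and lower bounds meet at 1, so that is the treewidth.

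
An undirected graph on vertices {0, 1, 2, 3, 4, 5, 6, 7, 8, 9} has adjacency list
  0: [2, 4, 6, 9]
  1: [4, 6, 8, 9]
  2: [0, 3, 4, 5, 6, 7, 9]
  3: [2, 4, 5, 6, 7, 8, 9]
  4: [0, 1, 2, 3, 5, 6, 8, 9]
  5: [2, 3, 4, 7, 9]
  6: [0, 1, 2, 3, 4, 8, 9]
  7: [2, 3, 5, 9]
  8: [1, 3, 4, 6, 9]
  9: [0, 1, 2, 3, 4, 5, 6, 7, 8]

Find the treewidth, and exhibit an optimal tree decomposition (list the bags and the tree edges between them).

Treewidth 4.
Bags: B1 = {2, 3, 4, 6, 9}  B2 = {3, 4, 6, 8, 9}  B3 = {1, 4, 6, 8, 9}  B4 = {2, 3, 4, 5, 9}  B5 = {2, 3, 5, 7, 9}  B6 = {0, 2, 4, 6, 9}
Tree: B1–B2, B2–B3, B1–B4, B4–B5, B1–B6

The largest bag has 5 vertices, giving width 4; this decomposition certifies tw(G) ≤ 4. For the lower bound, the 5 vertices {2, 3, 4, 5, 9} are pairwise adjacent, and any tree decomposition puts a clique entirely inside one bag — forcing width ≥ 4. Hence tw(G) = 4 exactly.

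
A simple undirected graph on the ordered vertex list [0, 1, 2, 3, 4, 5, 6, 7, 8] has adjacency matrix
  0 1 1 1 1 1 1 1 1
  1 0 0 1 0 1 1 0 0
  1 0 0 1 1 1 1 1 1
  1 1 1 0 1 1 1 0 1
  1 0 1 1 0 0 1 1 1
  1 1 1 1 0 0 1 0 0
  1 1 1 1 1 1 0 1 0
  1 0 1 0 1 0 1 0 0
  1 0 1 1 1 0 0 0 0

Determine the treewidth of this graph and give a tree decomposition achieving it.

Treewidth 4.
One optimal decomposition is:
Bags: B1 = {0, 2, 3, 4, 6}  B2 = {0, 2, 3, 5, 6}  B3 = {0, 2, 4, 6, 7}  B4 = {0, 2, 3, 4, 8}  B5 = {0, 1, 3, 5, 6}
Tree: B1–B2, B1–B3, B1–B4, B2–B5

Each bag holds 5 vertices, so the decomposition has width 4, which upper-bounds the treewidth. Conversely, {0, 1, 3, 5, 6} is a clique of size 5, and the vertices of any clique must share a bag in every tree decomposition; so some bag has ≥ 5 vertices and tw(G) ≥ 4. The upper and lower bounds meet at 4, so that is the treewidth.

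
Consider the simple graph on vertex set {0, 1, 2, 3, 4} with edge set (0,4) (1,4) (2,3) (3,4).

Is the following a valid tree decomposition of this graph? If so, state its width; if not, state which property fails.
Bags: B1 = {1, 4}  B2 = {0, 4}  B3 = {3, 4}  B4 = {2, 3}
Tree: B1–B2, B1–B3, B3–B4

Vertex coverage: the bags together contain {0, 1, 2, 3, 4}, the full vertex set. Edge coverage: each edge of G has both endpoints in at least one bag. Running intersection: for every vertex, the bags containing it form a connected subtree. All three properties hold, so this is a valid tree decomposition of width max|bag| − 1 = 1, and hence tw(G) ≤ 1.

Yes; width 1.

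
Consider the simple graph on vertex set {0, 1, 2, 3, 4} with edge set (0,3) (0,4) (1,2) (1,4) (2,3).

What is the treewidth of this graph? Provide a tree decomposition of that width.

The largest bag has 3 vertices, giving width 2; this decomposition certifies tw(G) ≤ 2. For the lower bound, G contains the cycle 4–1–2–3–0–4, so G is not a forest; only forests have treewidth ≤ 1, hence tw(G) ≥ 2. Combining the bounds, tw(G) = 2.

Treewidth 2.
One optimal decomposition is:
Bags: B1 = {1, 2, 4}  B2 = {2, 3, 4}  B3 = {0, 3, 4}
Tree: B1–B2, B2–B3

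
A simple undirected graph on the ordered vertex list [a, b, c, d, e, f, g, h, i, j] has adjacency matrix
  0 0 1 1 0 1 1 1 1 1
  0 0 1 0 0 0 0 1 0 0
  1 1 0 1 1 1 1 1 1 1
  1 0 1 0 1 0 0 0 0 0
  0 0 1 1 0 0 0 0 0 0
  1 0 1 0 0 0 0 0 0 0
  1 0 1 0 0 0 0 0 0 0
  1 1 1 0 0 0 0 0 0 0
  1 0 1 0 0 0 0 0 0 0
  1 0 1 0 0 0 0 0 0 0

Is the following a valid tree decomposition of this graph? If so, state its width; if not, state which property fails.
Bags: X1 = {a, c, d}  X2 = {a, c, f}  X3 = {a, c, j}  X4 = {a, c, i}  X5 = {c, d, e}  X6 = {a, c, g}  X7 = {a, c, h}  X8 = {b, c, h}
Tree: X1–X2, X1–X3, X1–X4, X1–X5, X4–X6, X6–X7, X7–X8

Checking the three conditions: (i) the bags cover all of {a, b, c, d, e, f, g, h, i, j}; (ii) for each edge, some bag contains both endpoints; (iii) the bags containing any fixed vertex form a subtree. All hold, so the decomposition is valid with width 3 − 1 = 2.

Yes; width 2.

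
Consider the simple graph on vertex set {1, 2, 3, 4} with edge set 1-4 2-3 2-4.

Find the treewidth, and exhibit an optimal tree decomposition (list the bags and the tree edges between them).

Every bag has size at most 2, so the width is 2 − 1 = 1 and tw(G) ≤ 1. Since G has at least one edge (e.g. 3–2), it is not an edgeless graph, so tw(G) ≥ 1. Hence tw(G) = 1 exactly.

Treewidth 1.
One optimal decomposition is:
Bags: B1 = {2, 3}  B2 = {2, 4}  B3 = {1, 4}
Tree: B1–B2, B2–B3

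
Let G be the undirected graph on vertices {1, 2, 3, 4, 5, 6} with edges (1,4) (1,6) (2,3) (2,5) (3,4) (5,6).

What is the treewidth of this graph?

2

A width-2 tree decomposition is:
Bags: B1 = {2, 3, 4}  B2 = {1, 2, 4}  B3 = {1, 2, 6}  B4 = {2, 5, 6}
Tree: B1–B2, B2–B3, B3–B4
Each bag holds 3 vertices, so the decomposition has width 2, which upper-bounds the treewidth. The edges 2–3–4–1–6–5–2 form a cycle, so G is not a tree and its treewidth is at least 2. Combining the bounds, tw(G) = 2.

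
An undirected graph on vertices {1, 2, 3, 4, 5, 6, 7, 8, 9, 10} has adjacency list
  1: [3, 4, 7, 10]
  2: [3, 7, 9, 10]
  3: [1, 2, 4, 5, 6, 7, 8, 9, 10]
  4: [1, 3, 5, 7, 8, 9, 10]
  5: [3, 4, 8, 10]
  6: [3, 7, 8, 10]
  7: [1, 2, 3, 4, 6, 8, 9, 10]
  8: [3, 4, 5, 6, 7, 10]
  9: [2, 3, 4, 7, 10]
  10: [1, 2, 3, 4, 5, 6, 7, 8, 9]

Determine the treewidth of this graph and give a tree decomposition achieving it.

Each bag holds 5 vertices, so the decomposition has width 4, which upper-bounds the treewidth. Conversely, {3, 4, 5, 8, 10} is a clique of size 5, and the vertices of any clique must share a bag in every tree decomposition; so some bag has ≥ 5 vertices and tw(G) ≥ 4. Combining the bounds, tw(G) = 4.

Treewidth 4.
One such decomposition:
Bags: B1 = {3, 4, 7, 9, 10}  B2 = {1, 3, 4, 7, 10}  B3 = {2, 3, 7, 9, 10}  B4 = {3, 4, 7, 8, 10}  B5 = {3, 4, 5, 8, 10}  B6 = {3, 6, 7, 8, 10}
Tree: B1–B2, B1–B3, B2–B4, B4–B5, B4–B6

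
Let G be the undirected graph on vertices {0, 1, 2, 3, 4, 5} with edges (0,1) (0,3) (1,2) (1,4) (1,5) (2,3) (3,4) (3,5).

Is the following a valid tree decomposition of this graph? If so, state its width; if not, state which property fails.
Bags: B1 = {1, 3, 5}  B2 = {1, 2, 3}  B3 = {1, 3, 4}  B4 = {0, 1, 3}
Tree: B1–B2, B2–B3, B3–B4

Checking the three conditions: (i) the bags cover all of {0, 1, 2, 3, 4, 5}; (ii) for each edge, some bag contains both endpoints; (iii) the bags containing any fixed vertex form a subtree. All hold, so the decomposition is valid with width 3 − 1 = 2.

Yes; width 2.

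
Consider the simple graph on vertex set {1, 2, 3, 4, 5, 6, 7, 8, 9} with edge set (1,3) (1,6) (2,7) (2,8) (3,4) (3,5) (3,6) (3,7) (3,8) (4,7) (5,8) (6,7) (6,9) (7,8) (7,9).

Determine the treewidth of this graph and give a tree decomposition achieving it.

The largest bag has 3 vertices, giving width 2; this decomposition certifies tw(G) ≤ 2. On the other hand G contains the 3-clique {6, 7, 9}. A clique must lie in a single bag of any decomposition, so no decomposition can have width below 2. Hence tw(G) = 2 exactly.

Treewidth 2.
One such decomposition:
Bags: B1 = {3, 5, 8}  B2 = {3, 7, 8}  B3 = {3, 6, 7}  B4 = {6, 7, 9}  B5 = {3, 4, 7}  B6 = {1, 3, 6}  B7 = {2, 7, 8}
Tree: B1–B2, B2–B3, B3–B4, B3–B5, B3–B6, B2–B7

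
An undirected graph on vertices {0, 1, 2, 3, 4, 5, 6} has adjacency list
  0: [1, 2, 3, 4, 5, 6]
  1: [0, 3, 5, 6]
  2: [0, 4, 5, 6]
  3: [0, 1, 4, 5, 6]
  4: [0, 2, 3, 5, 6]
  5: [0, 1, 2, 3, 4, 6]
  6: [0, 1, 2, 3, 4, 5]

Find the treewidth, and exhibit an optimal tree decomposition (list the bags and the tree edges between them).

Every bag has size at most 5, so the width is 5 − 1 = 4 and tw(G) ≤ 4. Conversely, {0, 2, 4, 5, 6} is a clique of size 5, and the vertices of any clique must share a bag in every tree decomposition; so some bag has ≥ 5 vertices and tw(G) ≥ 4. The upper and lower bounds meet at 4, so that is the treewidth.

Treewidth 4.
Bags: B1 = {0, 1, 3, 5, 6}  B2 = {0, 3, 4, 5, 6}  B3 = {0, 2, 4, 5, 6}
Tree: B1–B2, B2–B3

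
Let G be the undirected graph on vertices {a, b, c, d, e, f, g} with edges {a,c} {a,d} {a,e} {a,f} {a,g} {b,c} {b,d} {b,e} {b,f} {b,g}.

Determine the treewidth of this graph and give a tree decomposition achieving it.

Treewidth 2.
One such decomposition:
Bags: B1 = {a, b, g}  B2 = {a, b, d}  B3 = {a, b, c}  B4 = {a, b, e}  B5 = {a, b, f}
Tree: B1–B2, B2–B3, B3–B4, B4–B5

Each bag holds 3 vertices, so the decomposition has width 2, which upper-bounds the treewidth. For the lower bound, G contains the cycle a–g–b–d–a, so G is not a forest; only forests have treewidth ≤ 1, hence tw(G) ≥ 2. The upper and lower bounds meet at 2, so that is the treewidth.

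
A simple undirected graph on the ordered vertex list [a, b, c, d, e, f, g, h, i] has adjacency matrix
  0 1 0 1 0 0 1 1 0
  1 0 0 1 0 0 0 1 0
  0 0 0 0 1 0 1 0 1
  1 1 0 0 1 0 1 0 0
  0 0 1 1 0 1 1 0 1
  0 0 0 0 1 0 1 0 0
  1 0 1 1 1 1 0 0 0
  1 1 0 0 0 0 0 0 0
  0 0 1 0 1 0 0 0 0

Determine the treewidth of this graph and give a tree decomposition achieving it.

Every bag has size at most 3, so the width is 3 − 1 = 2 and tw(G) ≤ 2. On the other hand G contains the 3-clique {d, e, g}. A clique must lie in a single bag of any decomposition, so no decomposition can have width below 2. Combining the bounds, tw(G) = 2.

Treewidth 2.
One optimal decomposition is:
Bags: B1 = {a, d, g}  B2 = {d, e, g}  B3 = {e, f, g}  B4 = {a, b, d}  B5 = {c, e, g}  B6 = {a, b, h}  B7 = {c, e, i}
Tree: B1–B2, B2–B3, B1–B4, B3–B5, B4–B6, B5–B7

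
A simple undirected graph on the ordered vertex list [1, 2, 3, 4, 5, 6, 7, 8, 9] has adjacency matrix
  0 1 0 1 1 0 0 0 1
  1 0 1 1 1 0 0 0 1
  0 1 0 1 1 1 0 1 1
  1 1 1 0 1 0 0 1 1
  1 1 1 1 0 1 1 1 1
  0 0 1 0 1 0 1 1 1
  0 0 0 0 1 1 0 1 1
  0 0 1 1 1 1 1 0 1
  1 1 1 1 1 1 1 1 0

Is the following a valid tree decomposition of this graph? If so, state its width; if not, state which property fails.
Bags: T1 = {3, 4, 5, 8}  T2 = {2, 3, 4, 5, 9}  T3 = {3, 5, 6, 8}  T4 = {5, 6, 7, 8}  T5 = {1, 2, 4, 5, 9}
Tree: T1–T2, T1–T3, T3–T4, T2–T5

No — edge (9,8) lies in no bag.

A tree decomposition must satisfy three properties: every vertex lies in some bag; for every edge, both endpoints lie together in some bag; and for every vertex, the bags containing it form a connected subtree. Here edge (9,8) lies in no bag, so the decomposition is invalid.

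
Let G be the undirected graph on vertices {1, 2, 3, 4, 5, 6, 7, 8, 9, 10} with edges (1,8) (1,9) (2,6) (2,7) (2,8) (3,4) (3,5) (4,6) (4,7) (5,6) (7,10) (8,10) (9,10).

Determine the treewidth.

A width-2 tree decomposition is:
Bags: B1 = {1, 8, 9}  B2 = {8, 9, 10}  B3 = {2, 8, 10}  B4 = {2, 7, 10}  B5 = {2, 6, 7}  B6 = {4, 6, 7}  B7 = {4, 5, 6}  B8 = {3, 4, 5}
Tree: B1–B2, B2–B3, B3–B4, B4–B5, B5–B6, B6–B7, B7–B8
Each bag holds 3 vertices, so the decomposition has width 2, which upper-bounds the treewidth. The edges 1–9–10–8–1 form a cycle, so G is not a tree and its treewidth is at least 2. Combining the bounds, tw(G) = 2.

2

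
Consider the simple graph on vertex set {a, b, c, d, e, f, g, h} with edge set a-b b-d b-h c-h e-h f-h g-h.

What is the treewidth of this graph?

1

A width-1 tree decomposition is:
Bags: B1 = {e, h}  B2 = {c, h}  B3 = {b, h}  B4 = {g, h}  B5 = {b, d}  B6 = {a, b}  B7 = {f, h}
Tree: B1–B2, B1–B3, B1–B4, B3–B5, B3–B6, B2–B7
The largest bag has 2 vertices, giving width 1; this decomposition certifies tw(G) ≤ 1. Since G has at least one edge (e.g. e–h), it is not an edgeless graph, so tw(G) ≥ 1. Therefore the treewidth is 1.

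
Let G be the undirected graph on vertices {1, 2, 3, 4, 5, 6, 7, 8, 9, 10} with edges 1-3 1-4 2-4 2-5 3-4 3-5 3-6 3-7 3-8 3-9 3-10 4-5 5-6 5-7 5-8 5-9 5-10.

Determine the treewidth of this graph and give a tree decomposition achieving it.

Treewidth 2.
One such decomposition:
Bags: B1 = {3, 4, 5}  B2 = {3, 5, 8}  B3 = {3, 5, 7}  B4 = {3, 5, 6}  B5 = {1, 3, 4}  B6 = {2, 4, 5}  B7 = {3, 5, 9}  B8 = {3, 5, 10}
Tree: B1–B2, B1–B3, B2–B4, B1–B5, B1–B6, B3–B7, B3–B8

Each bag holds 3 vertices, so the decomposition has width 2, which upper-bounds the treewidth. For the lower bound, the 3 vertices {2, 4, 5} are pairwise adjacent, and any tree decomposition puts a clique entirely inside one bag — forcing width ≥ 2. The upper and lower bounds meet at 2, so that is the treewidth.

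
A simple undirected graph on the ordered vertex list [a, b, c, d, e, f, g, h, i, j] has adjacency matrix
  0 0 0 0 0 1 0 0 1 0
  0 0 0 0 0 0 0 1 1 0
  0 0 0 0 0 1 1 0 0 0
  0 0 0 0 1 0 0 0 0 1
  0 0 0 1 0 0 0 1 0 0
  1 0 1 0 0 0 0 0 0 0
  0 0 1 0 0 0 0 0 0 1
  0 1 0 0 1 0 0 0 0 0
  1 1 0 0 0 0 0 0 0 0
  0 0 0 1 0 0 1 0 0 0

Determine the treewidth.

2

A width-2 tree decomposition is:
Bags: B1 = {b, h, i}  B2 = {e, h, i}  B3 = {d, e, i}  B4 = {d, i, j}  B5 = {g, i, j}  B6 = {c, g, i}  B7 = {c, f, i}  B8 = {a, f, i}
Tree: B1–B2, B2–B3, B3–B4, B4–B5, B5–B6, B6–B7, B7–B8
Each bag holds 3 vertices, so the decomposition has width 2, which upper-bounds the treewidth. Since i–b–h–e–d–j–g–c–f–a–i is a cycle in G, G is not acyclic. Forests are exactly the graphs of treewidth ≤ 1, so tw(G) ≥ 2. Hence tw(G) = 2 exactly.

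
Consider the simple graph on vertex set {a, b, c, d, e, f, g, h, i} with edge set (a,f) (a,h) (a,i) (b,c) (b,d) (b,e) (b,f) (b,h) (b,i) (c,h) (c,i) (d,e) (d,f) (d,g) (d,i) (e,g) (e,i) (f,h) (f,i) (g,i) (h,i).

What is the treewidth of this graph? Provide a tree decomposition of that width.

Every bag has size at most 4, so the width is 4 − 1 = 3 and tw(G) ≤ 3. For the lower bound, the 4 vertices {d, e, g, i} are pairwise adjacent, and any tree decomposition puts a clique entirely inside one bag — forcing width ≥ 3. Hence tw(G) = 3 exactly.

Treewidth 3.
One optimal decomposition is:
Bags: B1 = {b, d, f, i}  B2 = {b, f, h, i}  B3 = {b, d, e, i}  B4 = {b, c, h, i}  B5 = {d, e, g, i}  B6 = {a, f, h, i}
Tree: B1–B2, B1–B3, B2–B4, B3–B5, B2–B6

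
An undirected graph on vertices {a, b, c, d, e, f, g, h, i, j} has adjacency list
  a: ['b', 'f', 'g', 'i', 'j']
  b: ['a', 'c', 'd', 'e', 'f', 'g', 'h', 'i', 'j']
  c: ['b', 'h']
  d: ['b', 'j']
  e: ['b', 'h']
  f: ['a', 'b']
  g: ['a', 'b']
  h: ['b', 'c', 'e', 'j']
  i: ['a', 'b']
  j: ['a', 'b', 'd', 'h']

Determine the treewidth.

2

A width-2 tree decomposition is:
Bags: B1 = {a, b, j}  B2 = {a, b, g}  B3 = {b, h, j}  B4 = {b, d, j}  B5 = {a, b, i}  B6 = {a, b, f}  B7 = {b, e, h}  B8 = {b, c, h}
Tree: B1–B2, B1–B3, B3–B4, B2–B5, B5–B6, B3–B7, B7–B8
The largest bag has 3 vertices, giving width 2; this decomposition certifies tw(G) ≤ 2. Conversely, {b, d, j} is a clique of size 3, and the vertices of any clique must share a bag in every tree decomposition; so some bag has ≥ 3 vertices and tw(G) ≥ 2. Hence tw(G) = 2 exactly.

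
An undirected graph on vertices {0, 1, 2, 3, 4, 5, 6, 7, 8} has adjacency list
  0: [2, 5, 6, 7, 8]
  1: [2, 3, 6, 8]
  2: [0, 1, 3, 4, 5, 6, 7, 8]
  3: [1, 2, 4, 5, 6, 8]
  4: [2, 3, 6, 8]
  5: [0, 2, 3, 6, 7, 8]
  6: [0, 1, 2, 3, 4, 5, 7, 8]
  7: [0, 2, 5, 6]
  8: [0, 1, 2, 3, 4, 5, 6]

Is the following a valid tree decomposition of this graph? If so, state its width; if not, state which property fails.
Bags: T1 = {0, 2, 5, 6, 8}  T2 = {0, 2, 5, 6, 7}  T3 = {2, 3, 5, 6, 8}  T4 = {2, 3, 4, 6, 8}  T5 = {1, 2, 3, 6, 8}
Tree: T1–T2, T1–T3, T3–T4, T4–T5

Every vertex of G appears in some bag (union = {0, 1, 2, 3, 4, 5, 6, 7, 8}); every edge is covered by a bag; and for each vertex v the set of bags containing v is connected in the bag tree. The decomposition is therefore valid. The largest bag has 5 vertices, so the width is 4.

Yes; width 4.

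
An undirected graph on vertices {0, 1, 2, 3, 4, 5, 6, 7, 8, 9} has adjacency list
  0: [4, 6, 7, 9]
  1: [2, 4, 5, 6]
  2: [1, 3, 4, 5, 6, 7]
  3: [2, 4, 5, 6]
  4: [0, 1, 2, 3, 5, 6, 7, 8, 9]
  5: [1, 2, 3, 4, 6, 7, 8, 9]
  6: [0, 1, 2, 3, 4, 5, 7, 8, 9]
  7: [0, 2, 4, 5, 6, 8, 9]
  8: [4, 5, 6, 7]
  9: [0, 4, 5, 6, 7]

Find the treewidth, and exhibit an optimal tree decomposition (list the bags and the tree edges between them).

Treewidth 4.
One optimal decomposition is:
Bags: B1 = {4, 5, 6, 7, 8}  B2 = {2, 4, 5, 6, 7}  B3 = {4, 5, 6, 7, 9}  B4 = {2, 3, 4, 5, 6}  B5 = {0, 4, 6, 7, 9}  B6 = {1, 2, 4, 5, 6}
Tree: B1–B2, B2–B3, B2–B4, B3–B5, B2–B6

Every bag has size at most 5, so the width is 5 − 1 = 4 and tw(G) ≤ 4. Conversely, {0, 4, 6, 7, 9} is a clique of size 5, and the vertices of any clique must share a bag in every tree decomposition; so some bag has ≥ 5 vertices and tw(G) ≥ 4. Therefore the treewidth is 4.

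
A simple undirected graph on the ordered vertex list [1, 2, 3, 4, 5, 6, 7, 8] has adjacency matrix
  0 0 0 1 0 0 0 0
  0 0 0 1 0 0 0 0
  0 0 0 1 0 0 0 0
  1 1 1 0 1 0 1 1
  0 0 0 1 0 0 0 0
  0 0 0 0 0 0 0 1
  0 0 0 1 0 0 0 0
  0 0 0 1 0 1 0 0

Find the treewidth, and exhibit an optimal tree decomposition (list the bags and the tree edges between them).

Treewidth 1.
One such decomposition:
Bags: B1 = {1, 4}  B2 = {3, 4}  B3 = {4, 8}  B4 = {4, 7}  B5 = {2, 4}  B6 = {4, 5}  B7 = {6, 8}
Tree: B1–B2, B1–B3, B3–B4, B4–B5, B1–B6, B3–B7

Each bag holds 2 vertices, so the decomposition has width 1, which upper-bounds the treewidth. Since G has at least one edge (e.g. 1–4), it is not an edgeless graph, so tw(G) ≥ 1. Therefore the treewidth is 1.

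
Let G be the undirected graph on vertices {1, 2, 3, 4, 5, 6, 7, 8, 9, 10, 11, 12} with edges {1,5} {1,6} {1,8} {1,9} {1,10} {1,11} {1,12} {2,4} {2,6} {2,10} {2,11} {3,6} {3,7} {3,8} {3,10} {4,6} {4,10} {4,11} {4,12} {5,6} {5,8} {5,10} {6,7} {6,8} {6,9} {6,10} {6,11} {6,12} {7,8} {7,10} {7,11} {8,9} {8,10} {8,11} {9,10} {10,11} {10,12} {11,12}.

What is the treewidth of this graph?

A width-4 tree decomposition is:
Bags: B1 = {1, 6, 10, 11, 12}  B2 = {1, 6, 8, 10, 11}  B3 = {1, 5, 6, 8, 10}  B4 = {1, 6, 8, 9, 10}  B5 = {4, 6, 10, 11, 12}  B6 = {2, 4, 6, 10, 11}  B7 = {6, 7, 8, 10, 11}  B8 = {3, 6, 7, 8, 10}
Tree: B1–B2, B2–B3, B2–B4, B1–B5, B5–B6, B2–B7, B7–B8
Every bag has size at most 5, so the width is 5 − 1 = 4 and tw(G) ≤ 4. For the lower bound, the 5 vertices {1, 6, 8, 9, 10} are pairwise adjacent, and any tree decomposition puts a clique entirely inside one bag — forcing width ≥ 4. Therefore the treewidth is 4.

4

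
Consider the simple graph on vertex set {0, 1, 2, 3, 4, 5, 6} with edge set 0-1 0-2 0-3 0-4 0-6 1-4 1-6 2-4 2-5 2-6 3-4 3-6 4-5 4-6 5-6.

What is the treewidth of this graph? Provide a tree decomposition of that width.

Treewidth 3.
Bags: B1 = {0, 2, 4, 6}  B2 = {0, 3, 4, 6}  B3 = {2, 4, 5, 6}  B4 = {0, 1, 4, 6}
Tree: B1–B2, B1–B3, B2–B4

Every bag has size at most 4, so the width is 4 − 1 = 3 and tw(G) ≤ 3. For the lower bound, the 4 vertices {0, 1, 4, 6} are pairwise adjacent, and any tree decomposition puts a clique entirely inside one bag — forcing width ≥ 3. Combining the bounds, tw(G) = 3.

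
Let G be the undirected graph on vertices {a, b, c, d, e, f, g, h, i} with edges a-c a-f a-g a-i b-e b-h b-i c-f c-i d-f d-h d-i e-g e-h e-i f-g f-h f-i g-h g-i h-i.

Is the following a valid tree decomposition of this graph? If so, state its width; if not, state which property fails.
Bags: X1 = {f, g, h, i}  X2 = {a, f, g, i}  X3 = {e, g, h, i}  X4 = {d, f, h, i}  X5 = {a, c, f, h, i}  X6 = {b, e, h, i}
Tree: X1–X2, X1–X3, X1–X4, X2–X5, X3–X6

No — bags containing vertex h are not connected in the tree.

A tree decomposition must satisfy three properties: every vertex lies in some bag; for every edge, both endpoints lie together in some bag; and for every vertex, the bags containing it form a connected subtree. Here bags containing vertex h are not connected in the tree, so the decomposition is invalid.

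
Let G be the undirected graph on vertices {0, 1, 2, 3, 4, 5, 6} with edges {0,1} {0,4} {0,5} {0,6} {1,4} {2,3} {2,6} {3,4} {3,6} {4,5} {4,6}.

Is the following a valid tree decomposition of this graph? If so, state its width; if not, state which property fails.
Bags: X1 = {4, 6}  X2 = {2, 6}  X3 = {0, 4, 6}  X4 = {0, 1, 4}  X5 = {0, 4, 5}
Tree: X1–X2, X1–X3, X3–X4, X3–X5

A tree decomposition must satisfy three properties: every vertex lies in some bag; for every edge, both endpoints lie together in some bag; and for every vertex, the bags containing it form a connected subtree. Here vertex 3 appears in no bag, so the decomposition is invalid.

No — vertex 3 appears in no bag.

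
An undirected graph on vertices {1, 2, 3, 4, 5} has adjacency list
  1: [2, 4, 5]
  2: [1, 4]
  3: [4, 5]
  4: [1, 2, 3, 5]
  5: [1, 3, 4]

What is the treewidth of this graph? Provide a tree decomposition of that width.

Every bag has size at most 3, so the width is 3 − 1 = 2 and tw(G) ≤ 2. Conversely, {1, 2, 4} is a clique of size 3, and the vertices of any clique must share a bag in every tree decomposition; so some bag has ≥ 3 vertices and tw(G) ≥ 2. Therefore the treewidth is 2.

Treewidth 2.
One optimal decomposition is:
Bags: B1 = {1, 4, 5}  B2 = {1, 2, 4}  B3 = {3, 4, 5}
Tree: B1–B2, B1–B3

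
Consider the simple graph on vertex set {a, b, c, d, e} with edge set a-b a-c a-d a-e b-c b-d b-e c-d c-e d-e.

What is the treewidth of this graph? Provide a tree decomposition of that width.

Treewidth 4.
Bags: B1 = {a, b, c, d, e}
Tree: (single bag)

With just one bag of size 5, the width is 5 − 1 = 4, so tw(G) ≤ 4. For the lower bound, the 5 vertices {a, b, c, d, e} are pairwise adjacent, and any tree decomposition puts a clique entirely inside one bag — forcing width ≥ 4. Hence tw(G) = 4 exactly.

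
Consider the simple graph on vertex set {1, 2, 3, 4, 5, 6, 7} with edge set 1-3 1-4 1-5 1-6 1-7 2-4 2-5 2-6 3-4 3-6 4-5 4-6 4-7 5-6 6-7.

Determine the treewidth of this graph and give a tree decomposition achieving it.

Treewidth 3.
Bags: B1 = {1, 4, 5, 6}  B2 = {1, 3, 4, 6}  B3 = {2, 4, 5, 6}  B4 = {1, 4, 6, 7}
Tree: B1–B2, B1–B3, B2–B4

Every bag has size at most 4, so the width is 4 − 1 = 3 and tw(G) ≤ 3. For the lower bound, the 4 vertices {1, 3, 4, 6} are pairwise adjacent, and any tree decomposition puts a clique entirely inside one bag — forcing width ≥ 3. Therefore the treewidth is 3.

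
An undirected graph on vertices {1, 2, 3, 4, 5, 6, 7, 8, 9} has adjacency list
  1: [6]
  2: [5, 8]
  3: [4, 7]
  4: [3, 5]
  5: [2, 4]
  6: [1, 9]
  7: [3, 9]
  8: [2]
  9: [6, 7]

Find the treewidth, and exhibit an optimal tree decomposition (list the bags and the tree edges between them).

Each bag holds 2 vertices, so the decomposition has width 1, which upper-bounds the treewidth. G has an edge, so its treewidth is at least 1. Combining the bounds, tw(G) = 1.

Treewidth 1.
One optimal decomposition is:
Bags: B1 = {1, 6}  B2 = {6, 9}  B3 = {7, 9}  B4 = {3, 7}  B5 = {3, 4}  B6 = {4, 5}  B7 = {2, 5}  B8 = {2, 8}
Tree: B1–B2, B2–B3, B3–B4, B4–B5, B5–B6, B6–B7, B7–B8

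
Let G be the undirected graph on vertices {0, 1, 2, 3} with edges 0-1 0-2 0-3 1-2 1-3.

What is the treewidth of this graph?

A width-2 tree decomposition is:
Bags: B1 = {0, 1, 3}  B2 = {0, 1, 2}
Tree: B1–B2
The largest bag has 3 vertices, giving width 2; this decomposition certifies tw(G) ≤ 2. Conversely, {0, 1, 2} is a clique of size 3, and the vertices of any clique must share a bag in every tree decomposition; so some bag has ≥ 3 vertices and tw(G) ≥ 2. Hence tw(G) = 2 exactly.

2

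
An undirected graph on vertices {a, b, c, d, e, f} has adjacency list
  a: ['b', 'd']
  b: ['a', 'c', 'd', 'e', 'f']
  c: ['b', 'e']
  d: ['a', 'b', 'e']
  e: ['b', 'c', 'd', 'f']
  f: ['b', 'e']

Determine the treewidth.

2

A width-2 tree decomposition is:
Bags: B1 = {b, e, f}  B2 = {b, c, e}  B3 = {b, d, e}  B4 = {a, b, d}
Tree: B1–B2, B1–B3, B3–B4
Every bag has size at most 3, so the width is 3 − 1 = 2 and tw(G) ≤ 2. For the lower bound, the 3 vertices {b, d, e} are pairwise adjacent, and any tree decomposition puts a clique entirely inside one bag — forcing width ≥ 2. Therefore the treewidth is 2.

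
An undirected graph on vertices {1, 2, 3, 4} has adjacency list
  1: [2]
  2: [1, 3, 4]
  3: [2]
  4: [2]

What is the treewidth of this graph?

A width-1 tree decomposition is:
Bags: B1 = {2, 3}  B2 = {2, 4}  B3 = {1, 2}
Tree: B1–B2, B2–B3
Each bag holds 2 vertices, so the decomposition has width 1, which upper-bounds the treewidth. Since G has at least one edge (e.g. 2–3), it is not an edgeless graph, so tw(G) ≥ 1. Hence tw(G) = 1 exactly.

1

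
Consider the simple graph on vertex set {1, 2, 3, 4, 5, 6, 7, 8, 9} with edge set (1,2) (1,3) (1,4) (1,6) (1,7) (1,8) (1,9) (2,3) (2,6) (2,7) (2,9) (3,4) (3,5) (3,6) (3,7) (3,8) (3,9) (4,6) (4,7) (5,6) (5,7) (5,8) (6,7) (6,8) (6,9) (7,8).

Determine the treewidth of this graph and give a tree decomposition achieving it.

Every bag has size at most 5, so the width is 5 − 1 = 4 and tw(G) ≤ 4. For the lower bound, the 5 vertices {1, 2, 3, 6, 9} are pairwise adjacent, and any tree decomposition puts a clique entirely inside one bag — forcing width ≥ 4. Combining the bounds, tw(G) = 4.

Treewidth 4.
One optimal decomposition is:
Bags: B1 = {3, 5, 6, 7, 8}  B2 = {1, 3, 6, 7, 8}  B3 = {1, 3, 4, 6, 7}  B4 = {1, 2, 3, 6, 7}  B5 = {1, 2, 3, 6, 9}
Tree: B1–B2, B2–B3, B3–B4, B4–B5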